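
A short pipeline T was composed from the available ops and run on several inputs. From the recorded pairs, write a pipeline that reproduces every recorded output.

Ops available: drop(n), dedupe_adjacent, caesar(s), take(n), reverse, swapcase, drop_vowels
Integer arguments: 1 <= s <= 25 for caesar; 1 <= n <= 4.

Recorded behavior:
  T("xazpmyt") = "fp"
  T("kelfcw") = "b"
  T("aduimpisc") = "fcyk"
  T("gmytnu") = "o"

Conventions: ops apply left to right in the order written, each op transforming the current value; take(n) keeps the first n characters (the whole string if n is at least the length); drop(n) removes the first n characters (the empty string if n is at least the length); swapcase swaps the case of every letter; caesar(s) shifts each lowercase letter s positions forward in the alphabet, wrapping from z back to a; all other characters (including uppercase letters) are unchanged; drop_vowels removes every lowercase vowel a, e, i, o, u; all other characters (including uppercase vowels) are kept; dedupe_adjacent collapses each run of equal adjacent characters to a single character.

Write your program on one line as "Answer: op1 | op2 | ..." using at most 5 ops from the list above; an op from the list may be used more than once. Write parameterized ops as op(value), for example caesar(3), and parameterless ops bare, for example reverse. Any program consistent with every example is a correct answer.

caesar(16) | drop(2) | reverse | drop(3)

Check, running the answer program on each example:
  "xazpmyt" -> "nqpfcoj" -> "pfcoj" -> "jocfp" -> "fp"
  "kelfcw" -> "aubvsm" -> "bvsm" -> "msvb" -> "b"
  "aduimpisc" -> "qtkycfyis" -> "kycfyis" -> "siyfcyk" -> "fcyk"
  "gmytnu" -> "wcojdk" -> "ojdk" -> "kdjo" -> "o"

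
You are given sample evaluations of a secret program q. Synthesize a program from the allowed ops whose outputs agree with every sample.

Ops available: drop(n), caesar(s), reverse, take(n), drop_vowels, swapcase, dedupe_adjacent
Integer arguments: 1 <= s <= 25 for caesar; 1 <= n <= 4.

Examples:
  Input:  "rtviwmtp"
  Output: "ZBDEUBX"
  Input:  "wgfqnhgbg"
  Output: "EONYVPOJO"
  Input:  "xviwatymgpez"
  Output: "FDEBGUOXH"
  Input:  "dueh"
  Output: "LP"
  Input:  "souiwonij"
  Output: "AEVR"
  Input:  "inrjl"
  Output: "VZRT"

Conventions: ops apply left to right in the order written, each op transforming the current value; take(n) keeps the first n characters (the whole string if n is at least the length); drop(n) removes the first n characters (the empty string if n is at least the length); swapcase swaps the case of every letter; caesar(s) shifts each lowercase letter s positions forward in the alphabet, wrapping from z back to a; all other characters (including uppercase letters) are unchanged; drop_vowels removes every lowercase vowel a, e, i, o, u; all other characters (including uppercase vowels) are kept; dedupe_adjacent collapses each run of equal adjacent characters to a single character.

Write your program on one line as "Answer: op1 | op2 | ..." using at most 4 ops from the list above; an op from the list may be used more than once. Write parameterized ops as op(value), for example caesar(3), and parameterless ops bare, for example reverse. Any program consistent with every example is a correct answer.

drop_vowels | caesar(8) | swapcase

Check, running the answer program on each example:
  "rtviwmtp" -> "rtvwmtp" -> "zbdeubx" -> "ZBDEUBX"
  "wgfqnhgbg" -> "wgfqnhgbg" -> "eonyvpojo" -> "EONYVPOJO"
  "xviwatymgpez" -> "xvwtymgpz" -> "fdebguoxh" -> "FDEBGUOXH"
  "dueh" -> "dh" -> "lp" -> "LP"
  "souiwonij" -> "swnj" -> "aevr" -> "AEVR"
  "inrjl" -> "nrjl" -> "vzrt" -> "VZRT"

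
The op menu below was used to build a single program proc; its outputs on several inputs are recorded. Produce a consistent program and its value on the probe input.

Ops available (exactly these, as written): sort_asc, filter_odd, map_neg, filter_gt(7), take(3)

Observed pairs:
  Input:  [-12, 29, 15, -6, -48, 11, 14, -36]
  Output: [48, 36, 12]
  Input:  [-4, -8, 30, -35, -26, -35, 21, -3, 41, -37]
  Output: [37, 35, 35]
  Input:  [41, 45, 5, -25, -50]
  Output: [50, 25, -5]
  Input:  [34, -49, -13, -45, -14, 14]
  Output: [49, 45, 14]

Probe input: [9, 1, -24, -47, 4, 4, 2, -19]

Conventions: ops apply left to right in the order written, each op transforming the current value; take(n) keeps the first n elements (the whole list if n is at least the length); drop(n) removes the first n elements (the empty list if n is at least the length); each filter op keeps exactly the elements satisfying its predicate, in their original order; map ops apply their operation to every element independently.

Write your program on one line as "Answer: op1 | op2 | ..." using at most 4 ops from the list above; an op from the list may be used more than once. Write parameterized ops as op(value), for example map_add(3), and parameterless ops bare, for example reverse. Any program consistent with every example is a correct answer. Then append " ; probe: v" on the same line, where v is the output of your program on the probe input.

sort_asc | take(3) | map_neg ; probe: [47, 24, 19]

Check, running the answer program on each example:
  [-12, 29, 15, -6, -48, 11, 14, -36] -> [-48, -36, -12, -6, 11, 14, 15, 29] -> [-48, -36, -12] -> [48, 36, 12]
  [-4, -8, 30, -35, -26, -35, 21, -3, 41, -37] -> [-37, -35, -35, -26, -8, -4, -3, 21, 30, 41] -> [-37, -35, -35] -> [37, 35, 35]
  [41, 45, 5, -25, -50] -> [-50, -25, 5, 41, 45] -> [-50, -25, 5] -> [50, 25, -5]
  [34, -49, -13, -45, -14, 14] -> [-49, -45, -14, -13, 14, 34] -> [-49, -45, -14] -> [49, 45, 14]
  probe: [9, 1, -24, -47, 4, 4, 2, -19] -> [-47, -24, -19, 1, 2, 4, 4, 9] -> [-47, -24, -19] -> [47, 24, 19]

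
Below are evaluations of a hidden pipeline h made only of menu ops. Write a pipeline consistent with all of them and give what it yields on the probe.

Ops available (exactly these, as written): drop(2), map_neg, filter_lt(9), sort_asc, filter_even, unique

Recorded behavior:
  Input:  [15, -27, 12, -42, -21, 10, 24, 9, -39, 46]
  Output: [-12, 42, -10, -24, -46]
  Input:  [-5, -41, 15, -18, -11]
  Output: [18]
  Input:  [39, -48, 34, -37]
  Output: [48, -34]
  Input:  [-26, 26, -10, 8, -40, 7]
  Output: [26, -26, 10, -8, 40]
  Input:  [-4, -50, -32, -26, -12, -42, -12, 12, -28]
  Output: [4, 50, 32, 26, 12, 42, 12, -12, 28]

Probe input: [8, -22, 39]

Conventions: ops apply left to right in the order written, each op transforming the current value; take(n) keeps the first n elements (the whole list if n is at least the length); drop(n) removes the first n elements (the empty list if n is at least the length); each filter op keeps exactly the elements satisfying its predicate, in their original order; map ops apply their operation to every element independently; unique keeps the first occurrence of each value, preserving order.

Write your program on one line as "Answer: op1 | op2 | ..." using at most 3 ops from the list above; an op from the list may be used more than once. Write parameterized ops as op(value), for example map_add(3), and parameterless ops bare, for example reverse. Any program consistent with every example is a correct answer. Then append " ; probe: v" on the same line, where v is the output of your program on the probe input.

map_neg | filter_even ; probe: [-8, 22]

Check, running the answer program on each example:
  [15, -27, 12, -42, -21, 10, 24, 9, -39, 46] -> [-15, 27, -12, 42, 21, -10, -24, -9, 39, -46] -> [-12, 42, -10, -24, -46]
  [-5, -41, 15, -18, -11] -> [5, 41, -15, 18, 11] -> [18]
  [39, -48, 34, -37] -> [-39, 48, -34, 37] -> [48, -34]
  [-26, 26, -10, 8, -40, 7] -> [26, -26, 10, -8, 40, -7] -> [26, -26, 10, -8, 40]
  [-4, -50, -32, -26, -12, -42, -12, 12, -28] -> [4, 50, 32, 26, 12, 42, 12, -12, 28] -> [4, 50, 32, 26, 12, 42, 12, -12, 28]
  probe: [8, -22, 39] -> [-8, 22, -39] -> [-8, 22]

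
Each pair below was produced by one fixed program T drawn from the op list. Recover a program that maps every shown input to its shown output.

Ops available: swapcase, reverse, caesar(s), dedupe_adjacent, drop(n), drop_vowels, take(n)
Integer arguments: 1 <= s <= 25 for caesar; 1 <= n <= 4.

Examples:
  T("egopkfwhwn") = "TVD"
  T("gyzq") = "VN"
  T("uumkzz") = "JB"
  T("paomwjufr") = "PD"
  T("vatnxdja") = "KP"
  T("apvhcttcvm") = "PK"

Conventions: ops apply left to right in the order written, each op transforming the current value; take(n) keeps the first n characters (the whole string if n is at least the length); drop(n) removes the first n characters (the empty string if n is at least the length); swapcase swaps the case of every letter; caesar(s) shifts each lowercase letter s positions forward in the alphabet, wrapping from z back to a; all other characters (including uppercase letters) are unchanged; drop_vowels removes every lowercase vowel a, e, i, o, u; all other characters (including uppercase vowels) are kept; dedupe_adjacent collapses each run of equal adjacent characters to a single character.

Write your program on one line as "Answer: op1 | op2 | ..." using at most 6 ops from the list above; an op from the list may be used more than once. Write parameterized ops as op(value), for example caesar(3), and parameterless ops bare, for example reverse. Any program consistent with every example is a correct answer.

caesar(9) | take(3) | caesar(6) | drop_vowels | dedupe_adjacent | swapcase

Check, running the answer program on each example:
  "egopkfwhwn" -> "npxytofqfw" -> "npx" -> "tvd" -> "tvd" -> "tvd" -> "TVD"
  "gyzq" -> "phiz" -> "phi" -> "vno" -> "vn" -> "vn" -> "VN"
  "uumkzz" -> "ddvtii" -> "ddv" -> "jjb" -> "jjb" -> "jb" -> "JB"
  "paomwjufr" -> "yjxvfsdoa" -> "yjx" -> "epd" -> "pd" -> "pd" -> "PD"
  "vatnxdja" -> "ejcwgmsj" -> "ejc" -> "kpi" -> "kp" -> "kp" -> "KP"
  "apvhcttcvm" -> "jyeqlcclev" -> "jye" -> "pek" -> "pk" -> "pk" -> "PK"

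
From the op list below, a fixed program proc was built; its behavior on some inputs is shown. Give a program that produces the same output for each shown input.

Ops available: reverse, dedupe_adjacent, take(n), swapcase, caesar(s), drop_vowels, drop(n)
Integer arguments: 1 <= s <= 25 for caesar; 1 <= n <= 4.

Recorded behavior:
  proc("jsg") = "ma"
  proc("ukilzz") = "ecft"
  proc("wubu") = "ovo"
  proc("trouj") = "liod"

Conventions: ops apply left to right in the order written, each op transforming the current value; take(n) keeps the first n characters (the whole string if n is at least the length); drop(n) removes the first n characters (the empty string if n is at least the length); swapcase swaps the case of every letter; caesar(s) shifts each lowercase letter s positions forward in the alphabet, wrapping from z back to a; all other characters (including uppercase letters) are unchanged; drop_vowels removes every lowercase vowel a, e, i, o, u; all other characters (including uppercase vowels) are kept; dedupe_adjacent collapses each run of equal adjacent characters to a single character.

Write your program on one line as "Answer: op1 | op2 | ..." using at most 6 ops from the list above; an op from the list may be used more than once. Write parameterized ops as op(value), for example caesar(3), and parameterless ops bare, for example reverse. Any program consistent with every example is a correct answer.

caesar(1) | dedupe_adjacent | caesar(25) | caesar(7) | caesar(13) | drop(1)

Check, running the answer program on each example:
  "jsg" -> "kth" -> "kth" -> "jsg" -> "qzn" -> "dma" -> "ma"
  "ukilzz" -> "vljmaa" -> "vljma" -> "ukilz" -> "brpsg" -> "oecft" -> "ecft"
  "wubu" -> "xvcv" -> "xvcv" -> "wubu" -> "dbib" -> "qovo" -> "ovo"
  "trouj" -> "uspvk" -> "uspvk" -> "trouj" -> "ayvbq" -> "nliod" -> "liod"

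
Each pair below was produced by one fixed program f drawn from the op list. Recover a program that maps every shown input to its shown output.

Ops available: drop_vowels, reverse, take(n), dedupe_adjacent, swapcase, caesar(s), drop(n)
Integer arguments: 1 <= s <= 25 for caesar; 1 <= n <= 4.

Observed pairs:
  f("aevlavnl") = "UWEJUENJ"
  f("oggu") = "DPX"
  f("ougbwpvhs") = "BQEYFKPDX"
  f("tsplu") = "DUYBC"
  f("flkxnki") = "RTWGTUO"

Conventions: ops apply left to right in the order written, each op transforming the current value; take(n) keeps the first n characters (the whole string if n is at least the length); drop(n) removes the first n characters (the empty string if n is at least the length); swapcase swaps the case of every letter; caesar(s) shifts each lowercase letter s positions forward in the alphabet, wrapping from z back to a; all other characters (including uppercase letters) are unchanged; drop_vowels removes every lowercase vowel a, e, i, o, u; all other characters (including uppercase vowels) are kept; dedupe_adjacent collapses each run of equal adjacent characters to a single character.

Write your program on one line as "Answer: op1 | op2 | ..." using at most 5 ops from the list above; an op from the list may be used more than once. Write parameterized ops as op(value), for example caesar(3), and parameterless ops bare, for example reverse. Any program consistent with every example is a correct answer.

caesar(9) | swapcase | reverse | dedupe_adjacent

Check, running the answer program on each example:
  "aevlavnl" -> "jneujewu" -> "JNEUJEWU" -> "UWEJUENJ" -> "UWEJUENJ"
  "oggu" -> "xppd" -> "XPPD" -> "DPPX" -> "DPX"
  "ougbwpvhs" -> "xdpkfyeqb" -> "XDPKFYEQB" -> "BQEYFKPDX" -> "BQEYFKPDX"
  "tsplu" -> "cbyud" -> "CBYUD" -> "DUYBC" -> "DUYBC"
  "flkxnki" -> "outgwtr" -> "OUTGWTR" -> "RTWGTUO" -> "RTWGTUO"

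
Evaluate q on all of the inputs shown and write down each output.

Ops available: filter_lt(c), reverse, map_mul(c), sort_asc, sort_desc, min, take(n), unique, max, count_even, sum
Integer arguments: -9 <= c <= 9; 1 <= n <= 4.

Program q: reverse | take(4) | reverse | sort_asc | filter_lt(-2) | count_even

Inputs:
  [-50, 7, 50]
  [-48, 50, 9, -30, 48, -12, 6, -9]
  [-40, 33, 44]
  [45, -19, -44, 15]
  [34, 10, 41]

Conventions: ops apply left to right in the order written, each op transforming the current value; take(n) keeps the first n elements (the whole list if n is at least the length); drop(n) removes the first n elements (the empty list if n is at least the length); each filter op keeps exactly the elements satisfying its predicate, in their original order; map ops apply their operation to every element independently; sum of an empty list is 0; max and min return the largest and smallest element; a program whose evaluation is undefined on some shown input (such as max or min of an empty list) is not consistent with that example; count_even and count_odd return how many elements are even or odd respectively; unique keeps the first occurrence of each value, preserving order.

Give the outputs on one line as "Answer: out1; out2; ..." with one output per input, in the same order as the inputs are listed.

1; 1; 1; 1; 0

Execution, op by op:
  [-50, 7, 50] -> [50, 7, -50] -> [50, 7, -50] -> [-50, 7, 50] -> [-50, 7, 50] -> [-50] -> 1
  [-48, 50, 9, -30, 48, -12, 6, -9] -> [-9, 6, -12, 48, -30, 9, 50, -48] -> [-9, 6, -12, 48] -> [48, -12, 6, -9] -> [-12, -9, 6, 48] -> [-12, -9] -> 1
  [-40, 33, 44] -> [44, 33, -40] -> [44, 33, -40] -> [-40, 33, 44] -> [-40, 33, 44] -> [-40] -> 1
  [45, -19, -44, 15] -> [15, -44, -19, 45] -> [15, -44, -19, 45] -> [45, -19, -44, 15] -> [-44, -19, 15, 45] -> [-44, -19] -> 1
  [34, 10, 41] -> [41, 10, 34] -> [41, 10, 34] -> [34, 10, 41] -> [10, 34, 41] -> [] -> 0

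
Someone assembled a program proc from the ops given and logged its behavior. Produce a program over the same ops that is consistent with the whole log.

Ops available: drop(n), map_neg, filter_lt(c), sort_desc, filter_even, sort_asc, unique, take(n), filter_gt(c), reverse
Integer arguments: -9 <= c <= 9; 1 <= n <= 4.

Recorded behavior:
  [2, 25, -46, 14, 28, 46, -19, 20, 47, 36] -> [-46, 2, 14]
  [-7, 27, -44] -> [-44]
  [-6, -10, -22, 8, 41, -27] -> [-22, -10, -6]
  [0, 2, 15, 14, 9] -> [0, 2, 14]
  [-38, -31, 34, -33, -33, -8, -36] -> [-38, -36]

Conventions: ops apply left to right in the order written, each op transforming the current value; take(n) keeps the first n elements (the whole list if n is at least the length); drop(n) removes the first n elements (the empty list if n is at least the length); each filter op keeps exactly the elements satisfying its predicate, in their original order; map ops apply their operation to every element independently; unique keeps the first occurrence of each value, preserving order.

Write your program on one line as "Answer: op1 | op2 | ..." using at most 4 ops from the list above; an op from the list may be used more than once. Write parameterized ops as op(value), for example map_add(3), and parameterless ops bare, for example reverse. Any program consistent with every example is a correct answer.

sort_desc | reverse | take(4) | filter_even

Check, running the answer program on each example:
  [2, 25, -46, 14, 28, 46, -19, 20, 47, 36] -> [47, 46, 36, 28, 25, 20, 14, 2, -19, -46] -> [-46, -19, 2, 14, 20, 25, 28, 36, 46, 47] -> [-46, -19, 2, 14] -> [-46, 2, 14]
  [-7, 27, -44] -> [27, -7, -44] -> [-44, -7, 27] -> [-44, -7, 27] -> [-44]
  [-6, -10, -22, 8, 41, -27] -> [41, 8, -6, -10, -22, -27] -> [-27, -22, -10, -6, 8, 41] -> [-27, -22, -10, -6] -> [-22, -10, -6]
  [0, 2, 15, 14, 9] -> [15, 14, 9, 2, 0] -> [0, 2, 9, 14, 15] -> [0, 2, 9, 14] -> [0, 2, 14]
  [-38, -31, 34, -33, -33, -8, -36] -> [34, -8, -31, -33, -33, -36, -38] -> [-38, -36, -33, -33, -31, -8, 34] -> [-38, -36, -33, -33] -> [-38, -36]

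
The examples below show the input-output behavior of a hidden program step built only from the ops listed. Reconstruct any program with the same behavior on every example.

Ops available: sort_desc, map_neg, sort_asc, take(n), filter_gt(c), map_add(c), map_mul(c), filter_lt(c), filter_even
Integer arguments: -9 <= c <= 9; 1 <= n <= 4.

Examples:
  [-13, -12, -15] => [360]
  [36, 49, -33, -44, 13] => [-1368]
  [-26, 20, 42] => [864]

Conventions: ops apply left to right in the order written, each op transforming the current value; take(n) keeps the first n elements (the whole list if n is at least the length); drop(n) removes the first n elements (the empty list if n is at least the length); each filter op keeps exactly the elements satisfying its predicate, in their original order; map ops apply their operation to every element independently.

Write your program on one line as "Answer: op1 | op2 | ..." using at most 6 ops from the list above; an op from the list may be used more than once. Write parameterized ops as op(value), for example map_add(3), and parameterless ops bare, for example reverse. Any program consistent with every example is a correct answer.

filter_even | map_neg | take(1) | map_add(-2) | map_mul(-4) | map_mul(-9)

Check, running the answer program on each example:
  [-13, -12, -15] -> [-12] -> [12] -> [12] -> [10] -> [-40] -> [360]
  [36, 49, -33, -44, 13] -> [36, -44] -> [-36, 44] -> [-36] -> [-38] -> [152] -> [-1368]
  [-26, 20, 42] -> [-26, 20, 42] -> [26, -20, -42] -> [26] -> [24] -> [-96] -> [864]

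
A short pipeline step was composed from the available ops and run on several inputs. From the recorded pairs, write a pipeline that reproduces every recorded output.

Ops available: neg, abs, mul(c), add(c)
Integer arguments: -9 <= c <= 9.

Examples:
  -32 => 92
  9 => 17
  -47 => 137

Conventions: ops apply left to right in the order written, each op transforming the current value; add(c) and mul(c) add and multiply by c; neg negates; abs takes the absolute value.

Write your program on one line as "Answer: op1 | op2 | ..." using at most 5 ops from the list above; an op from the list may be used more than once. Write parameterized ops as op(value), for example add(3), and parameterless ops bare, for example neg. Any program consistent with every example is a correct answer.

mul(-3) | add(3) | abs | add(-7)

Check, running the answer program on each example:
  -32 -> 96 -> 99 -> 99 -> 92
  9 -> -27 -> -24 -> 24 -> 17
  -47 -> 141 -> 144 -> 144 -> 137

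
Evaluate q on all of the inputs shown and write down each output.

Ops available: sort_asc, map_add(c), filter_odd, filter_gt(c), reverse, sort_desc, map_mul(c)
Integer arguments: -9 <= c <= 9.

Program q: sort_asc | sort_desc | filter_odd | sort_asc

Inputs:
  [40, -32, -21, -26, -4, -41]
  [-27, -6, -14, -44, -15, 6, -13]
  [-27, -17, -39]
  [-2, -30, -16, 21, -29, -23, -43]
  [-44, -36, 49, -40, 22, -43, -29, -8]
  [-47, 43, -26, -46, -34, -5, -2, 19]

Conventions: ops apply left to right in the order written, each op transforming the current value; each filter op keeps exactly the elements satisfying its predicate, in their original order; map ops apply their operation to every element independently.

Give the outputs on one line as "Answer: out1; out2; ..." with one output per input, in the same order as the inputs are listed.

[-41, -21]; [-27, -15, -13]; [-39, -27, -17]; [-43, -29, -23, 21]; [-43, -29, 49]; [-47, -5, 19, 43]

Execution, op by op:
  [40, -32, -21, -26, -4, -41] -> [-41, -32, -26, -21, -4, 40] -> [40, -4, -21, -26, -32, -41] -> [-21, -41] -> [-41, -21]
  [-27, -6, -14, -44, -15, 6, -13] -> [-44, -27, -15, -14, -13, -6, 6] -> [6, -6, -13, -14, -15, -27, -44] -> [-13, -15, -27] -> [-27, -15, -13]
  [-27, -17, -39] -> [-39, -27, -17] -> [-17, -27, -39] -> [-17, -27, -39] -> [-39, -27, -17]
  [-2, -30, -16, 21, -29, -23, -43] -> [-43, -30, -29, -23, -16, -2, 21] -> [21, -2, -16, -23, -29, -30, -43] -> [21, -23, -29, -43] -> [-43, -29, -23, 21]
  [-44, -36, 49, -40, 22, -43, -29, -8] -> [-44, -43, -40, -36, -29, -8, 22, 49] -> [49, 22, -8, -29, -36, -40, -43, -44] -> [49, -29, -43] -> [-43, -29, 49]
  [-47, 43, -26, -46, -34, -5, -2, 19] -> [-47, -46, -34, -26, -5, -2, 19, 43] -> [43, 19, -2, -5, -26, -34, -46, -47] -> [43, 19, -5, -47] -> [-47, -5, 19, 43]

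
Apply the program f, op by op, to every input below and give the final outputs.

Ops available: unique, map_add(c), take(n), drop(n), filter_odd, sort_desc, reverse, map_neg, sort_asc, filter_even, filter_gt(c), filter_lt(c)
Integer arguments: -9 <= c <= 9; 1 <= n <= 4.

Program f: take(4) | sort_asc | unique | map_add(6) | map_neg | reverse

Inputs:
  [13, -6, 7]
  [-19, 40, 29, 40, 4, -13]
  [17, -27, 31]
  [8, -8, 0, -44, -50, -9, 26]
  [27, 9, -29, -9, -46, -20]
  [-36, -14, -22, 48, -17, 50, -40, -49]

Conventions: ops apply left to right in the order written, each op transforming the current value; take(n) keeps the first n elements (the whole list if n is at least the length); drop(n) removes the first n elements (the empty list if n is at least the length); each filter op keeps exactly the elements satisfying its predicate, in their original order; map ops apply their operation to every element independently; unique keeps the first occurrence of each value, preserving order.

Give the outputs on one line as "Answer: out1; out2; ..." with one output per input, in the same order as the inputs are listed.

Execution, op by op:
  [13, -6, 7] -> [13, -6, 7] -> [-6, 7, 13] -> [-6, 7, 13] -> [0, 13, 19] -> [0, -13, -19] -> [-19, -13, 0]
  [-19, 40, 29, 40, 4, -13] -> [-19, 40, 29, 40] -> [-19, 29, 40, 40] -> [-19, 29, 40] -> [-13, 35, 46] -> [13, -35, -46] -> [-46, -35, 13]
  [17, -27, 31] -> [17, -27, 31] -> [-27, 17, 31] -> [-27, 17, 31] -> [-21, 23, 37] -> [21, -23, -37] -> [-37, -23, 21]
  [8, -8, 0, -44, -50, -9, 26] -> [8, -8, 0, -44] -> [-44, -8, 0, 8] -> [-44, -8, 0, 8] -> [-38, -2, 6, 14] -> [38, 2, -6, -14] -> [-14, -6, 2, 38]
  [27, 9, -29, -9, -46, -20] -> [27, 9, -29, -9] -> [-29, -9, 9, 27] -> [-29, -9, 9, 27] -> [-23, -3, 15, 33] -> [23, 3, -15, -33] -> [-33, -15, 3, 23]
  [-36, -14, -22, 48, -17, 50, -40, -49] -> [-36, -14, -22, 48] -> [-36, -22, -14, 48] -> [-36, -22, -14, 48] -> [-30, -16, -8, 54] -> [30, 16, 8, -54] -> [-54, 8, 16, 30]

[-19, -13, 0]; [-46, -35, 13]; [-37, -23, 21]; [-14, -6, 2, 38]; [-33, -15, 3, 23]; [-54, 8, 16, 30]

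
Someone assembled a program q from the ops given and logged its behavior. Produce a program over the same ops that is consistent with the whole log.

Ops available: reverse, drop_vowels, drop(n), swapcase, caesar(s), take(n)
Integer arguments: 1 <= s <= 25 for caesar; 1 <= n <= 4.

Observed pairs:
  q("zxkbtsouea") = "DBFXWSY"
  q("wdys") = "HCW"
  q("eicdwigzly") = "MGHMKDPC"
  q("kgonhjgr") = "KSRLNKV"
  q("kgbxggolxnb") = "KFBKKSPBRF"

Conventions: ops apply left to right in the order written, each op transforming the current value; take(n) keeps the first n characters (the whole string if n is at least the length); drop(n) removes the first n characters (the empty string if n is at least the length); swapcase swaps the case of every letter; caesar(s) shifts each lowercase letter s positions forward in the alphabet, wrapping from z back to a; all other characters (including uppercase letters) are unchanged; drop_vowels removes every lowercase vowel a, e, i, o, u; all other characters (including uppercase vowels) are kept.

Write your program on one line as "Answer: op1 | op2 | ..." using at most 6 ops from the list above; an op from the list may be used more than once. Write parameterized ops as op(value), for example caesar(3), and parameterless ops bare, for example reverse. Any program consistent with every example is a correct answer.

caesar(23) | caesar(14) | caesar(19) | drop_vowels | swapcase

Check, running the answer program on each example:
  "zxkbtsouea" -> "wuhyqplrbx" -> "kivmedzfpl" -> "dbofxwsyie" -> "dbfxwsy" -> "DBFXWSY"
  "wdys" -> "tavp" -> "hojd" -> "ahcw" -> "hcw" -> "HCW"
  "eicdwigzly" -> "bfzatfdwiv" -> "ptnohtrkwj" -> "imghamkdpc" -> "mghmkdpc" -> "MGHMKDPC"
  "kgonhjgr" -> "hdlkegdo" -> "vrzysurc" -> "oksrlnkv" -> "ksrlnkv" -> "KSRLNKV"
  "kgbxggolxnb" -> "hdyuddliuky" -> "vrmirrzwiym" -> "okfbkkspbrf" -> "kfbkkspbrf" -> "KFBKKSPBRF"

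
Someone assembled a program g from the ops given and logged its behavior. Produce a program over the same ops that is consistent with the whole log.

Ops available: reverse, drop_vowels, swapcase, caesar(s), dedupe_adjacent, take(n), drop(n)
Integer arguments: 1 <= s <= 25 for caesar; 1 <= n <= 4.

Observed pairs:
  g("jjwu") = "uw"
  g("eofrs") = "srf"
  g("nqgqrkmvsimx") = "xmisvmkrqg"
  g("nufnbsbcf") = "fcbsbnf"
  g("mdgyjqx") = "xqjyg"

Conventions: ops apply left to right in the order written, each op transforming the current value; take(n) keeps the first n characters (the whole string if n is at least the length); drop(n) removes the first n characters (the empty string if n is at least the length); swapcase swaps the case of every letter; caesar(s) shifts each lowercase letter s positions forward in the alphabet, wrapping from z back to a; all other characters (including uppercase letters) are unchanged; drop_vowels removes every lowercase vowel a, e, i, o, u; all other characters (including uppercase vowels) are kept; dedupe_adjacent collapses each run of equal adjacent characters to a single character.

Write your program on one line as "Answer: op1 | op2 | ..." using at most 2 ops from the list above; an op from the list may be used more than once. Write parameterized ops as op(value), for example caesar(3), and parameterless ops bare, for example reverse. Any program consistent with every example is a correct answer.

drop(2) | reverse

Check, running the answer program on each example:
  "jjwu" -> "wu" -> "uw"
  "eofrs" -> "frs" -> "srf"
  "nqgqrkmvsimx" -> "gqrkmvsimx" -> "xmisvmkrqg"
  "nufnbsbcf" -> "fnbsbcf" -> "fcbsbnf"
  "mdgyjqx" -> "gyjqx" -> "xqjyg"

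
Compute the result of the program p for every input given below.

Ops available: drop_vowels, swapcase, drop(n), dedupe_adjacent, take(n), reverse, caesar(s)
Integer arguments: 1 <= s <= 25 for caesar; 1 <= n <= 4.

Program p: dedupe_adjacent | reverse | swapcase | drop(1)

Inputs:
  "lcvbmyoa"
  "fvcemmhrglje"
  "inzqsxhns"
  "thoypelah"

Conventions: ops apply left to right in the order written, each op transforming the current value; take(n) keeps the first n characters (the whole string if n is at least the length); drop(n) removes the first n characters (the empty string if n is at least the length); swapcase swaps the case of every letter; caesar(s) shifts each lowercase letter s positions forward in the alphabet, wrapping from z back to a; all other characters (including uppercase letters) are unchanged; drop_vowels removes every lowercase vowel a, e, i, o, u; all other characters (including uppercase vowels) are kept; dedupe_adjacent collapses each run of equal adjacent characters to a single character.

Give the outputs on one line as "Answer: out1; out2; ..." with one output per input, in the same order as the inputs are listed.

"OYMBVCL"; "JLGRHMECVF"; "NHXSQZNI"; "ALEPYOHT"

Execution, op by op:
  "lcvbmyoa" -> "lcvbmyoa" -> "aoymbvcl" -> "AOYMBVCL" -> "OYMBVCL"
  "fvcemmhrglje" -> "fvcemhrglje" -> "ejlgrhmecvf" -> "EJLGRHMECVF" -> "JLGRHMECVF"
  "inzqsxhns" -> "inzqsxhns" -> "snhxsqzni" -> "SNHXSQZNI" -> "NHXSQZNI"
  "thoypelah" -> "thoypelah" -> "halepyoht" -> "HALEPYOHT" -> "ALEPYOHT"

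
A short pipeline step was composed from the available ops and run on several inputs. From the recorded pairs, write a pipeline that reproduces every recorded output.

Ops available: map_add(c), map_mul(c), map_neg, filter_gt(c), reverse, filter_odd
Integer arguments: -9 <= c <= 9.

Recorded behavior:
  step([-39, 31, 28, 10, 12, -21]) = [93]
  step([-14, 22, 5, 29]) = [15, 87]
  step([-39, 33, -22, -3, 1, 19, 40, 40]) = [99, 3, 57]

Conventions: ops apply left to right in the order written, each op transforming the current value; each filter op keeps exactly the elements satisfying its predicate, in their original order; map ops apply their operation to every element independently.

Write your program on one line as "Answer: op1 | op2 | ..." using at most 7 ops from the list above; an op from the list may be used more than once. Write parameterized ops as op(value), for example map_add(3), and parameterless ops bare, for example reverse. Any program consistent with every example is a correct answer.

reverse | filter_odd | reverse | map_mul(-3) | map_mul(-1) | filter_gt(-1)

Check, running the answer program on each example:
  [-39, 31, 28, 10, 12, -21] -> [-21, 12, 10, 28, 31, -39] -> [-21, 31, -39] -> [-39, 31, -21] -> [117, -93, 63] -> [-117, 93, -63] -> [93]
  [-14, 22, 5, 29] -> [29, 5, 22, -14] -> [29, 5] -> [5, 29] -> [-15, -87] -> [15, 87] -> [15, 87]
  [-39, 33, -22, -3, 1, 19, 40, 40] -> [40, 40, 19, 1, -3, -22, 33, -39] -> [19, 1, -3, 33, -39] -> [-39, 33, -3, 1, 19] -> [117, -99, 9, -3, -57] -> [-117, 99, -9, 3, 57] -> [99, 3, 57]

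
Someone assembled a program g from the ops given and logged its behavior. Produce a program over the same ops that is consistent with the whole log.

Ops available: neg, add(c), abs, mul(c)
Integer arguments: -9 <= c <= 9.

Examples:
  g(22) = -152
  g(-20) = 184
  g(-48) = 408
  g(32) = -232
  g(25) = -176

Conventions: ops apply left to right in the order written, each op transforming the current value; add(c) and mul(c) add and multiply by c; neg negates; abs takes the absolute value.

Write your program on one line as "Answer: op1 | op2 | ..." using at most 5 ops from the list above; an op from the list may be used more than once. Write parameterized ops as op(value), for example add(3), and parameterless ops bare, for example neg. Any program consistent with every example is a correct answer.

neg | add(3) | neg | mul(8) | neg

Check, running the answer program on each example:
  22 -> -22 -> -19 -> 19 -> 152 -> -152
  -20 -> 20 -> 23 -> -23 -> -184 -> 184
  -48 -> 48 -> 51 -> -51 -> -408 -> 408
  32 -> -32 -> -29 -> 29 -> 232 -> -232
  25 -> -25 -> -22 -> 22 -> 176 -> -176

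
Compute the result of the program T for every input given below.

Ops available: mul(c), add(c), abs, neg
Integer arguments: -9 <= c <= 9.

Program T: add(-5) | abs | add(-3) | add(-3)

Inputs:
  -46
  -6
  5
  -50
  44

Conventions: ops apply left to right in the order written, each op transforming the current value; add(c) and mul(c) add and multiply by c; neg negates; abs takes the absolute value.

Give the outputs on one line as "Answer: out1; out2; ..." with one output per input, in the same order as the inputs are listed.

45; 5; -6; 49; 33

Execution, op by op:
  -46 -> -51 -> 51 -> 48 -> 45
  -6 -> -11 -> 11 -> 8 -> 5
  5 -> 0 -> 0 -> -3 -> -6
  -50 -> -55 -> 55 -> 52 -> 49
  44 -> 39 -> 39 -> 36 -> 33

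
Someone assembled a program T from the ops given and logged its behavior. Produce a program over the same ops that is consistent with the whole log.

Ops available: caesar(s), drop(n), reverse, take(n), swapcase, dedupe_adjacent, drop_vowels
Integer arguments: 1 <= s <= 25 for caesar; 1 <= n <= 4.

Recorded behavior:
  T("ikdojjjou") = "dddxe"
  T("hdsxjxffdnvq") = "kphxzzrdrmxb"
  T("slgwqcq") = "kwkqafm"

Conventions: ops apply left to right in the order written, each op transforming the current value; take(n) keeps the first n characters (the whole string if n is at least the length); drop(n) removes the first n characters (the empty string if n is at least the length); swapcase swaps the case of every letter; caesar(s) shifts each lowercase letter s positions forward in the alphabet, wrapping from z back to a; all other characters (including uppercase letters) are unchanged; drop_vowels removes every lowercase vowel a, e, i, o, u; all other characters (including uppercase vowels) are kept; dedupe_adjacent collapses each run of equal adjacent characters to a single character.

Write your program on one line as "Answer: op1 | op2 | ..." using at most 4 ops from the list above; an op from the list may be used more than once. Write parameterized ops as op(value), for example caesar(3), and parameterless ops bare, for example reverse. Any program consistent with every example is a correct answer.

drop_vowels | caesar(20) | reverse

Check, running the answer program on each example:
  "ikdojjjou" -> "kdjjj" -> "exddd" -> "dddxe"
  "hdsxjxffdnvq" -> "hdsxjxffdnvq" -> "bxmrdrzzxhpk" -> "kphxzzrdrmxb"
  "slgwqcq" -> "slgwqcq" -> "mfaqkwk" -> "kwkqafm"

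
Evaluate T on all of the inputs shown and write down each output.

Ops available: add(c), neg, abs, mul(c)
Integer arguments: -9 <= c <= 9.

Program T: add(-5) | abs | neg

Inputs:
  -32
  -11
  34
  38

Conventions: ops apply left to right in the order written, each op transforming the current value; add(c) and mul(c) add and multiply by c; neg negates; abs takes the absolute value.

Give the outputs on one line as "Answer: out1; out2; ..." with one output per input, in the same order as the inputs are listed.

Execution, op by op:
  -32 -> -37 -> 37 -> -37
  -11 -> -16 -> 16 -> -16
  34 -> 29 -> 29 -> -29
  38 -> 33 -> 33 -> -33

-37; -16; -29; -33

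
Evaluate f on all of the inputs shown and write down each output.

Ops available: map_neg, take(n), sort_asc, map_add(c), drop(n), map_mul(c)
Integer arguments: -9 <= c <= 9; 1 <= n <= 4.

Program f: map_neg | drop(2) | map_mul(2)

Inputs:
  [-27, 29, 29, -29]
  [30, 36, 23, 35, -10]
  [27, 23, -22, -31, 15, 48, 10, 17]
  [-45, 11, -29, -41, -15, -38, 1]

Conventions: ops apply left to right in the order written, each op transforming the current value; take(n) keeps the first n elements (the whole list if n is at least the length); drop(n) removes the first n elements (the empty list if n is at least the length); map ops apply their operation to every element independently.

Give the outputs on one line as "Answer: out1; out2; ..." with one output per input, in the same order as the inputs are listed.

Execution, op by op:
  [-27, 29, 29, -29] -> [27, -29, -29, 29] -> [-29, 29] -> [-58, 58]
  [30, 36, 23, 35, -10] -> [-30, -36, -23, -35, 10] -> [-23, -35, 10] -> [-46, -70, 20]
  [27, 23, -22, -31, 15, 48, 10, 17] -> [-27, -23, 22, 31, -15, -48, -10, -17] -> [22, 31, -15, -48, -10, -17] -> [44, 62, -30, -96, -20, -34]
  [-45, 11, -29, -41, -15, -38, 1] -> [45, -11, 29, 41, 15, 38, -1] -> [29, 41, 15, 38, -1] -> [58, 82, 30, 76, -2]

[-58, 58]; [-46, -70, 20]; [44, 62, -30, -96, -20, -34]; [58, 82, 30, 76, -2]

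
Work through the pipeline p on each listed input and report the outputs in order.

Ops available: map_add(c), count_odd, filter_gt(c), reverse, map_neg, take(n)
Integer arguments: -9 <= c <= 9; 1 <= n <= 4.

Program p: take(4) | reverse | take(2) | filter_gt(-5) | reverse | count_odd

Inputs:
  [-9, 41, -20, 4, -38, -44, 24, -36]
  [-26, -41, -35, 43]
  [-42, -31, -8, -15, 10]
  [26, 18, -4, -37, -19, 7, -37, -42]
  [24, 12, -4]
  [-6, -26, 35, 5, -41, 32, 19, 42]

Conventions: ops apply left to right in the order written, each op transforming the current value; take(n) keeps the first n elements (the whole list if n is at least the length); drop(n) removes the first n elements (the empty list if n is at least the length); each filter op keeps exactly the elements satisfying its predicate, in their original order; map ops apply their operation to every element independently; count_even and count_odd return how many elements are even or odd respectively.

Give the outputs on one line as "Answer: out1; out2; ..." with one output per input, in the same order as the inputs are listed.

Execution, op by op:
  [-9, 41, -20, 4, -38, -44, 24, -36] -> [-9, 41, -20, 4] -> [4, -20, 41, -9] -> [4, -20] -> [4] -> [4] -> 0
  [-26, -41, -35, 43] -> [-26, -41, -35, 43] -> [43, -35, -41, -26] -> [43, -35] -> [43] -> [43] -> 1
  [-42, -31, -8, -15, 10] -> [-42, -31, -8, -15] -> [-15, -8, -31, -42] -> [-15, -8] -> [] -> [] -> 0
  [26, 18, -4, -37, -19, 7, -37, -42] -> [26, 18, -4, -37] -> [-37, -4, 18, 26] -> [-37, -4] -> [-4] -> [-4] -> 0
  [24, 12, -4] -> [24, 12, -4] -> [-4, 12, 24] -> [-4, 12] -> [-4, 12] -> [12, -4] -> 0
  [-6, -26, 35, 5, -41, 32, 19, 42] -> [-6, -26, 35, 5] -> [5, 35, -26, -6] -> [5, 35] -> [5, 35] -> [35, 5] -> 2

0; 1; 0; 0; 0; 2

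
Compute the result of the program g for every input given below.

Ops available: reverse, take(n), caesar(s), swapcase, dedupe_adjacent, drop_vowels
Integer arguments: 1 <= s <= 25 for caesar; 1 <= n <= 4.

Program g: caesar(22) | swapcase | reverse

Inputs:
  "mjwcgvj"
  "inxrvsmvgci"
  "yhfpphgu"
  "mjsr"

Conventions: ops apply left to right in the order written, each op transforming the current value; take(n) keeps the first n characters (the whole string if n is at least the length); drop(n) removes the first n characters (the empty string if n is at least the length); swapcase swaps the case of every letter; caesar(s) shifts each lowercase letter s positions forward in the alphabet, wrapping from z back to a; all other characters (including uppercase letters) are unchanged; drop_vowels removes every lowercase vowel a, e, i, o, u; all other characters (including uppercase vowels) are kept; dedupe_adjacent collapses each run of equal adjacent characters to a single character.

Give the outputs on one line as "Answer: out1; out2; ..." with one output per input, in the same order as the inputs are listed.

"FRCYSFI"; "EYCRIORNTJE"; "QCDLLBDU"; "NOFI"

Execution, op by op:
  "mjwcgvj" -> "ifsycrf" -> "IFSYCRF" -> "FRCYSFI"
  "inxrvsmvgci" -> "ejtnroircye" -> "EJTNROIRCYE" -> "EYCRIORNTJE"
  "yhfpphgu" -> "udblldcq" -> "UDBLLDCQ" -> "QCDLLBDU"
  "mjsr" -> "ifon" -> "IFON" -> "NOFI"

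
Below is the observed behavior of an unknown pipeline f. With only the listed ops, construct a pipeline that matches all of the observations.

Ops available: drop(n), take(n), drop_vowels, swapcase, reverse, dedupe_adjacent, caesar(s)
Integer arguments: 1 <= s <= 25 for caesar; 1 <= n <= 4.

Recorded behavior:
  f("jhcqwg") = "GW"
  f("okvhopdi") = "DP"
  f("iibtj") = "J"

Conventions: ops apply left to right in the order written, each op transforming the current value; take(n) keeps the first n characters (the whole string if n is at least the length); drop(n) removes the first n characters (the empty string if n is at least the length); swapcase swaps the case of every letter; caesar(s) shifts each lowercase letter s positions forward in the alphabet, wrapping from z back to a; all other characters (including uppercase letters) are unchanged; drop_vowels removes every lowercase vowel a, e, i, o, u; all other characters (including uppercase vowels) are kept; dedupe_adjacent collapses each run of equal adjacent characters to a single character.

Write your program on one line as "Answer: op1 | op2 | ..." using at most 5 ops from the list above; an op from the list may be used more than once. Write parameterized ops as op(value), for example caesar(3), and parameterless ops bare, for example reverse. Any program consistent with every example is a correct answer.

drop(2) | drop(2) | drop_vowels | reverse | swapcase

Check, running the answer program on each example:
  "jhcqwg" -> "cqwg" -> "wg" -> "wg" -> "gw" -> "GW"
  "okvhopdi" -> "vhopdi" -> "opdi" -> "pd" -> "dp" -> "DP"
  "iibtj" -> "btj" -> "j" -> "j" -> "j" -> "J"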